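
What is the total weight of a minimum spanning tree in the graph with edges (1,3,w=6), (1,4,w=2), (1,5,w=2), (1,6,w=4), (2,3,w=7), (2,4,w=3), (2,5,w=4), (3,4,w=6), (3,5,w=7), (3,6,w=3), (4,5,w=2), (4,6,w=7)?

Apply Kruskal's algorithm (sort edges by weight, add if no cycle):

Sorted edges by weight:
  (1,4) w=2
  (1,5) w=2
  (4,5) w=2
  (2,4) w=3
  (3,6) w=3
  (1,6) w=4
  (2,5) w=4
  (1,3) w=6
  (3,4) w=6
  (2,3) w=7
  (3,5) w=7
  (4,6) w=7

Add edge (1,4) w=2 -- no cycle. Running total: 2
Add edge (1,5) w=2 -- no cycle. Running total: 4
Skip edge (4,5) w=2 -- would create cycle
Add edge (2,4) w=3 -- no cycle. Running total: 7
Add edge (3,6) w=3 -- no cycle. Running total: 10
Add edge (1,6) w=4 -- no cycle. Running total: 14

MST edges: (1,4,w=2), (1,5,w=2), (2,4,w=3), (3,6,w=3), (1,6,w=4)
Total MST weight: 2 + 2 + 3 + 3 + 4 = 14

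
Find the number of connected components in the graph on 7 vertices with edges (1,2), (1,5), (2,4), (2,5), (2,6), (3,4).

Step 1: Build adjacency list from edges:
  1: 2, 5
  2: 1, 4, 5, 6
  3: 4
  4: 2, 3
  5: 1, 2
  6: 2
  7: (none)

Step 2: Run BFS/DFS from vertex 1:
  Visited: {1, 2, 5, 4, 6, 3}
  Reached 6 of 7 vertices

Step 3: Only 6 of 7 vertices reached. Graph is disconnected.
Connected components: {1, 2, 3, 4, 5, 6}, {7}
Number of connected components: 2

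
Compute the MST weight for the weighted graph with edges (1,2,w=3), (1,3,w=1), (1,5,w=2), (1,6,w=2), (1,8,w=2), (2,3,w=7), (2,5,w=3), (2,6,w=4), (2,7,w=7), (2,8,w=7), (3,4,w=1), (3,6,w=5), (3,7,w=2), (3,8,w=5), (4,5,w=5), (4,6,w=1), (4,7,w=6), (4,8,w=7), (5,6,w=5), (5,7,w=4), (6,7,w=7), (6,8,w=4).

Apply Kruskal's algorithm (sort edges by weight, add if no cycle):

Sorted edges by weight:
  (1,3) w=1
  (3,4) w=1
  (4,6) w=1
  (1,5) w=2
  (1,6) w=2
  (1,8) w=2
  (3,7) w=2
  (1,2) w=3
  (2,5) w=3
  (2,6) w=4
  (5,7) w=4
  (6,8) w=4
  (3,8) w=5
  (3,6) w=5
  (4,5) w=5
  (5,6) w=5
  (4,7) w=6
  (2,3) w=7
  (2,7) w=7
  (2,8) w=7
  (4,8) w=7
  (6,7) w=7

Add edge (1,3) w=1 -- no cycle. Running total: 1
Add edge (3,4) w=1 -- no cycle. Running total: 2
Add edge (4,6) w=1 -- no cycle. Running total: 3
Add edge (1,5) w=2 -- no cycle. Running total: 5
Skip edge (1,6) w=2 -- would create cycle
Add edge (1,8) w=2 -- no cycle. Running total: 7
Add edge (3,7) w=2 -- no cycle. Running total: 9
Add edge (1,2) w=3 -- no cycle. Running total: 12

MST edges: (1,3,w=1), (3,4,w=1), (4,6,w=1), (1,5,w=2), (1,8,w=2), (3,7,w=2), (1,2,w=3)
Total MST weight: 1 + 1 + 1 + 2 + 2 + 2 + 3 = 12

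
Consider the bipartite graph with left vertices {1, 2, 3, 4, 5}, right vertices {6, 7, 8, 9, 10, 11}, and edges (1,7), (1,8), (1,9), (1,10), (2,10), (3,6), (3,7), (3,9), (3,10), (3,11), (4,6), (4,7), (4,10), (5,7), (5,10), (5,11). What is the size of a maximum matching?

Step 1: List the neighbors of each left vertex:
  1: 7, 8, 9, 10
  2: 10
  3: 6, 7, 9, 10, 11
  4: 6, 7, 10
  5: 7, 10, 11

Step 2: Greedily match left vertices, then look for augmenting paths:
  Match 1 -- 7
  Match 2 -- 10
  Match 3 -- 9
  Match 4 -- 6
  Match 5 -- 11
  No augmenting path remains.

Step 3: Verify this is maximum:
  Matching size 5 = min(|L|, |R|) = min(5, 6), which is an upper bound, so this matching is maximum.

Maximum matching: {(1,7), (2,10), (3,9), (4,6), (5,11)}
Size: 5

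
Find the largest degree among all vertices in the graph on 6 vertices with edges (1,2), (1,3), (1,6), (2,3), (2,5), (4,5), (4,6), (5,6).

Step 1: Count edges incident to each vertex:
  deg(1) = 3 (neighbors: 2, 3, 6)
  deg(2) = 3 (neighbors: 1, 3, 5)
  deg(3) = 2 (neighbors: 1, 2)
  deg(4) = 2 (neighbors: 5, 6)
  deg(5) = 3 (neighbors: 2, 4, 6)
  deg(6) = 3 (neighbors: 1, 4, 5)

Step 2: Find maximum:
  max(3, 3, 2, 2, 3, 3) = 3 (vertex 1)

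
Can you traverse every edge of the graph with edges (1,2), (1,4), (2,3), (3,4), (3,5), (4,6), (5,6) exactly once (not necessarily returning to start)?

Step 1: Find the degree of each vertex:
  deg(1) = 2
  deg(2) = 2
  deg(3) = 3
  deg(4) = 3
  deg(5) = 2
  deg(6) = 2

Step 2: Count vertices with odd degree:
  Odd-degree vertices: 3, 4 (2 total)

Step 3: Apply Euler's theorem:
  - Eulerian circuit exists iff graph is connected and all vertices have even degree
  - Eulerian path exists iff graph is connected and has 0 or 2 odd-degree vertices

Graph is connected with exactly 2 odd-degree vertices (3, 4).
Eulerian path exists (starting and ending at the odd-degree vertices), but no Eulerian circuit.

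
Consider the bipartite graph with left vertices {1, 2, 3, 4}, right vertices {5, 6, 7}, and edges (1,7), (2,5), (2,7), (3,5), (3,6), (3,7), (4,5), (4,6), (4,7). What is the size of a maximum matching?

Step 1: List the neighbors of each left vertex:
  1: 7
  2: 5, 7
  3: 5, 6, 7
  4: 5, 6, 7

Step 2: Greedily match left vertices, then look for augmenting paths:
  Match 1 -- 7
  Match 2 -- 5
  Match 3 -- 6
  No augmenting path remains.

Step 3: Verify this is maximum:
  Matching size 3 = min(|L|, |R|) = min(4, 3), which is an upper bound, so this matching is maximum.

Maximum matching: {(1,7), (2,5), (3,6)}
Size: 3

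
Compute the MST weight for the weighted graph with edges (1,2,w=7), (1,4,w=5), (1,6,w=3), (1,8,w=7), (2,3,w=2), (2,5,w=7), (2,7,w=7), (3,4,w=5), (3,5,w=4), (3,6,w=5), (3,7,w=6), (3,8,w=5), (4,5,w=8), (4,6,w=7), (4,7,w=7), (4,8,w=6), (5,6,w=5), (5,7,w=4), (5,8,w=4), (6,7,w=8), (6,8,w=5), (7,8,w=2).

Apply Kruskal's algorithm (sort edges by weight, add if no cycle):

Sorted edges by weight:
  (2,3) w=2
  (7,8) w=2
  (1,6) w=3
  (3,5) w=4
  (5,7) w=4
  (5,8) w=4
  (1,4) w=5
  (3,6) w=5
  (3,8) w=5
  (3,4) w=5
  (5,6) w=5
  (6,8) w=5
  (3,7) w=6
  (4,8) w=6
  (1,8) w=7
  (1,2) w=7
  (2,5) w=7
  (2,7) w=7
  (4,6) w=7
  (4,7) w=7
  (4,5) w=8
  (6,7) w=8

Add edge (2,3) w=2 -- no cycle. Running total: 2
Add edge (7,8) w=2 -- no cycle. Running total: 4
Add edge (1,6) w=3 -- no cycle. Running total: 7
Add edge (3,5) w=4 -- no cycle. Running total: 11
Add edge (5,7) w=4 -- no cycle. Running total: 15
Skip edge (5,8) w=4 -- would create cycle
Add edge (1,4) w=5 -- no cycle. Running total: 20
Add edge (3,6) w=5 -- no cycle. Running total: 25

MST edges: (2,3,w=2), (7,8,w=2), (1,6,w=3), (3,5,w=4), (5,7,w=4), (1,4,w=5), (3,6,w=5)
Total MST weight: 2 + 2 + 3 + 4 + 4 + 5 + 5 = 25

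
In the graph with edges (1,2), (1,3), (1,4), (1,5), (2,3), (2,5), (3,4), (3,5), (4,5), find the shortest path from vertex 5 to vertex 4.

Step 1: Build adjacency list:
  1: 2, 3, 4, 5
  2: 1, 3, 5
  3: 1, 2, 4, 5
  4: 1, 3, 5
  5: 1, 2, 3, 4

Step 2: BFS from vertex 5 to find shortest path to 4:
  vertex 1 reached at distance 1
  vertex 2 reached at distance 1
  vertex 3 reached at distance 1
  vertex 4 reached at distance 1

Step 3: Shortest path: 5 -> 4
Path length: 1 edge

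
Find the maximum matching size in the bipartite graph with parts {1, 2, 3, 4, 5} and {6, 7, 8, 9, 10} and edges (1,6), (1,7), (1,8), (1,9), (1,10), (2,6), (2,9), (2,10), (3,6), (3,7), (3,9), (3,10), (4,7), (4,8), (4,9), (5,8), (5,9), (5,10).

Step 1: List the neighbors of each left vertex:
  1: 6, 7, 8, 9, 10
  2: 6, 9, 10
  3: 6, 7, 9, 10
  4: 7, 8, 9
  5: 8, 9, 10

Step 2: Greedily match left vertices, then look for augmenting paths:
  Match 1 -- 6
  Match 2 -- 9
  Match 3 -- 7
  Match 4 -- 8
  Match 5 -- 10
  No augmenting path remains.

Step 3: Verify this is maximum:
  Matching size 5 = min(|L|, |R|) = min(5, 5), which is an upper bound, so this matching is maximum.

Maximum matching: {(1,6), (2,9), (3,7), (4,8), (5,10)}
Size: 5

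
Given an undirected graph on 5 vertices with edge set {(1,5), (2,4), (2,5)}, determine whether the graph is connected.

Step 1: Build adjacency list from edges:
  1: 5
  2: 4, 5
  3: (none)
  4: 2
  5: 1, 2

Step 2: Run BFS/DFS from vertex 1:
  Visited: {1, 5, 2, 4}
  Reached 4 of 5 vertices

Step 3: Only 4 of 5 vertices reached. Graph is disconnected.
Connected components: {1, 2, 4, 5}, {3}
Answer: No, the graph is not connected (2 components).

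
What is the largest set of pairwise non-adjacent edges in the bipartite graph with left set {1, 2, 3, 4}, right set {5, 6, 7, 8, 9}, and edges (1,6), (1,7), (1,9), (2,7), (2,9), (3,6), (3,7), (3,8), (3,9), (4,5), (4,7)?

Step 1: List the neighbors of each left vertex:
  1: 6, 7, 9
  2: 7, 9
  3: 6, 7, 8, 9
  4: 5, 7

Step 2: Greedily match left vertices, then look for augmenting paths:
  Match 1 -- 6
  Match 2 -- 7
  Match 3 -- 8
  Match 4 -- 5
  No augmenting path remains.

Step 3: Verify this is maximum:
  Matching size 4 = min(|L|, |R|) = min(4, 5), which is an upper bound, so this matching is maximum.

Maximum matching: {(1,6), (2,7), (3,8), (4,5)}
Size: 4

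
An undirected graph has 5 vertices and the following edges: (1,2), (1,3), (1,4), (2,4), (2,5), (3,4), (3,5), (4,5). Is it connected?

Step 1: Build adjacency list from edges:
  1: 2, 3, 4
  2: 1, 4, 5
  3: 1, 4, 5
  4: 1, 2, 3, 5
  5: 2, 3, 4

Step 2: Run BFS/DFS from vertex 1:
  Visited: {1, 2, 3, 4, 5}
  Reached 5 of 5 vertices

Step 3: All 5 vertices reached from vertex 1, so the graph is connected.
Answer: Yes, the graph is connected.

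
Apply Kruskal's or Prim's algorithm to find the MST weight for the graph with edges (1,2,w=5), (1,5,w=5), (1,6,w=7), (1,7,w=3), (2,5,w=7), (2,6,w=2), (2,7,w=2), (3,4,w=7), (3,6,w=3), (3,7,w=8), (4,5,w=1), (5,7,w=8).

Apply Kruskal's algorithm (sort edges by weight, add if no cycle):

Sorted edges by weight:
  (4,5) w=1
  (2,6) w=2
  (2,7) w=2
  (1,7) w=3
  (3,6) w=3
  (1,5) w=5
  (1,2) w=5
  (1,6) w=7
  (2,5) w=7
  (3,4) w=7
  (3,7) w=8
  (5,7) w=8

Add edge (4,5) w=1 -- no cycle. Running total: 1
Add edge (2,6) w=2 -- no cycle. Running total: 3
Add edge (2,7) w=2 -- no cycle. Running total: 5
Add edge (1,7) w=3 -- no cycle. Running total: 8
Add edge (3,6) w=3 -- no cycle. Running total: 11
Add edge (1,5) w=5 -- no cycle. Running total: 16

MST edges: (4,5,w=1), (2,6,w=2), (2,7,w=2), (1,7,w=3), (3,6,w=3), (1,5,w=5)
Total MST weight: 1 + 2 + 2 + 3 + 3 + 5 = 16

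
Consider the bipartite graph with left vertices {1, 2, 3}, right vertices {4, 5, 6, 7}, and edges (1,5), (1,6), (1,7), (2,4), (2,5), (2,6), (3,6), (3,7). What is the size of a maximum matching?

Step 1: List the neighbors of each left vertex:
  1: 5, 6, 7
  2: 4, 5, 6
  3: 6, 7

Step 2: Greedily match left vertices, then look for augmenting paths:
  Match 1 -- 5
  Match 2 -- 4
  Match 3 -- 6
  No augmenting path remains.

Step 3: Verify this is maximum:
  Matching size 3 = min(|L|, |R|) = min(3, 4), which is an upper bound, so this matching is maximum.

Maximum matching: {(1,5), (2,4), (3,6)}
Size: 3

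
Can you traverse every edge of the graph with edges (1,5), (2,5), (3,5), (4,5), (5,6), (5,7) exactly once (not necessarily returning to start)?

Step 1: Find the degree of each vertex:
  deg(1) = 1
  deg(2) = 1
  deg(3) = 1
  deg(4) = 1
  deg(5) = 6
  deg(6) = 1
  deg(7) = 1

Step 2: Count vertices with odd degree:
  Odd-degree vertices: 1, 2, 3, 4, 6, 7 (6 total)

Step 3: Apply Euler's theorem:
  - Eulerian circuit exists iff graph is connected and all vertices have even degree
  - Eulerian path exists iff graph is connected and has 0 or 2 odd-degree vertices

Graph has 6 odd-degree vertices (need 0 or 2).
Neither Eulerian path nor Eulerian circuit exists.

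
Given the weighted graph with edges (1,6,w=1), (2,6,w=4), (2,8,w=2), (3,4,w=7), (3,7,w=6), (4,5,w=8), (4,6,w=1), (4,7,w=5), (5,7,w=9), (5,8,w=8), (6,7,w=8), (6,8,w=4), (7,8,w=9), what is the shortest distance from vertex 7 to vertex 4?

Step 1: Build adjacency list with weights:
  1: 6(w=1)
  2: 6(w=4), 8(w=2)
  3: 4(w=7), 7(w=6)
  4: 3(w=7), 5(w=8), 6(w=1), 7(w=5)
  5: 4(w=8), 7(w=9), 8(w=8)
  6: 1(w=1), 2(w=4), 4(w=1), 7(w=8), 8(w=4)
  7: 3(w=6), 4(w=5), 5(w=9), 6(w=8), 8(w=9)
  8: 2(w=2), 5(w=8), 6(w=4), 7(w=9)

Step 2: Apply Dijkstra's algorithm from vertex 7:
  Visit vertex 7 (distance=0)
    Update dist[3] = 6
    Update dist[4] = 5
    Update dist[5] = 9
    Update dist[6] = 8
    Update dist[8] = 9
  Visit vertex 4 (distance=5)
    Update dist[6] = 6

Step 3: Shortest path: 7 -> 4
Total weight: 5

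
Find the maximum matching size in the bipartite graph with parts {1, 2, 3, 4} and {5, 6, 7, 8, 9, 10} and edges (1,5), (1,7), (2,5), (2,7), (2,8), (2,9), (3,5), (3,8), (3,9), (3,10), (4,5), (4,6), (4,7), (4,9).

Step 1: List the neighbors of each left vertex:
  1: 5, 7
  2: 5, 7, 8, 9
  3: 5, 8, 9, 10
  4: 5, 6, 7, 9

Step 2: Greedily match left vertices, then look for augmenting paths:
  Match 1 -- 5
  Match 2 -- 7
  Match 3 -- 8
  Match 4 -- 6
  No augmenting path remains.

Step 3: Verify this is maximum:
  Matching size 4 = min(|L|, |R|) = min(4, 6), which is an upper bound, so this matching is maximum.

Maximum matching: {(1,5), (2,7), (3,8), (4,6)}
Size: 4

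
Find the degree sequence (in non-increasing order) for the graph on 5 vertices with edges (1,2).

Step 1: Count edges incident to each vertex:
  deg(1) = 1 (neighbors: 2)
  deg(2) = 1 (neighbors: 1)
  deg(3) = 0 (neighbors: none)
  deg(4) = 0 (neighbors: none)
  deg(5) = 0 (neighbors: none)

Step 2: Sort degrees in non-increasing order:
  Degrees: [1, 1, 0, 0, 0] -> sorted: [1, 1, 0, 0, 0]

Degree sequence: [1, 1, 0, 0, 0]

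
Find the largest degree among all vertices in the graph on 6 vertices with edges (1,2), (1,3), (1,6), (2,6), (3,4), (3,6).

Step 1: Count edges incident to each vertex:
  deg(1) = 3 (neighbors: 2, 3, 6)
  deg(2) = 2 (neighbors: 1, 6)
  deg(3) = 3 (neighbors: 1, 4, 6)
  deg(4) = 1 (neighbors: 3)
  deg(5) = 0 (neighbors: none)
  deg(6) = 3 (neighbors: 1, 2, 3)

Step 2: Find maximum:
  max(3, 2, 3, 1, 0, 3) = 3 (vertex 1)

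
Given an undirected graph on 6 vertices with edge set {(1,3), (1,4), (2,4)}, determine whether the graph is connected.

Step 1: Build adjacency list from edges:
  1: 3, 4
  2: 4
  3: 1
  4: 1, 2
  5: (none)
  6: (none)

Step 2: Run BFS/DFS from vertex 1:
  Visited: {1, 3, 4, 2}
  Reached 4 of 6 vertices

Step 3: Only 4 of 6 vertices reached. Graph is disconnected.
Connected components: {1, 2, 3, 4}, {5}, {6}
Answer: No, the graph is not connected (3 components).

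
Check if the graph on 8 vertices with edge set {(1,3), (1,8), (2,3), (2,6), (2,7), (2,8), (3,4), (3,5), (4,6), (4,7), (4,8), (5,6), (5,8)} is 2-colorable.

Step 1: Attempt 2-coloring using BFS:
  Start at vertex 1, assign color 0
  Color vertex 3 with color 1 (neighbor of 1)
  Color vertex 8 with color 1 (neighbor of 1)
  Color vertex 2 with color 0 (neighbor of 3)
  Color vertex 4 with color 0 (neighbor of 3)
  Color vertex 5 with color 0 (neighbor of 3)
  Color vertex 6 with color 1 (neighbor of 2)
  Color vertex 7 with color 1 (neighbor of 2)

Step 2: 2-coloring succeeded. No conflicts found.
  Set A (color 0): {1, 2, 4, 5}
  Set B (color 1): {3, 6, 7, 8}

The graph is bipartite with partition {1, 2, 4, 5}, {3, 6, 7, 8}.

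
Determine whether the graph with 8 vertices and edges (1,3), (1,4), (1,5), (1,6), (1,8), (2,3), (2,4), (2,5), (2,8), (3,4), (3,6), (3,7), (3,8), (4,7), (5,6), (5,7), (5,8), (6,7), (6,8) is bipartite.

Step 1: Attempt 2-coloring using BFS:
  Start at vertex 1, assign color 0
  Color vertex 3 with color 1 (neighbor of 1)
  Color vertex 4 with color 1 (neighbor of 1)
  Color vertex 5 with color 1 (neighbor of 1)
  Color vertex 6 with color 1 (neighbor of 1)
  Color vertex 8 with color 1 (neighbor of 1)
  Color vertex 2 with color 0 (neighbor of 3)

Step 2: Conflict found! Vertices 3 and 4 are adjacent but have the same color.
This means the graph contains an odd cycle.

The graph is NOT bipartite.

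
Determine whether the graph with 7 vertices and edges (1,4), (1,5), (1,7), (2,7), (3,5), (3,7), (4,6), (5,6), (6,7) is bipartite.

Step 1: Attempt 2-coloring using BFS:
  Start at vertex 1, assign color 0
  Color vertex 4 with color 1 (neighbor of 1)
  Color vertex 5 with color 1 (neighbor of 1)
  Color vertex 7 with color 1 (neighbor of 1)
  Color vertex 6 with color 0 (neighbor of 4)
  Color vertex 3 with color 0 (neighbor of 5)
  Color vertex 2 with color 0 (neighbor of 7)

Step 2: 2-coloring succeeded. No conflicts found.
  Set A (color 0): {1, 2, 3, 6}
  Set B (color 1): {4, 5, 7}

The graph is bipartite with partition {1, 2, 3, 6}, {4, 5, 7}.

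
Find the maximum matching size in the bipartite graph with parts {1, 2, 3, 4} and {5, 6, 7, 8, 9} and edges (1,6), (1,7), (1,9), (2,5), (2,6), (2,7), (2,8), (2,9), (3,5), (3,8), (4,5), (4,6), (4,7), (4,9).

Step 1: List the neighbors of each left vertex:
  1: 6, 7, 9
  2: 5, 6, 7, 8, 9
  3: 5, 8
  4: 5, 6, 7, 9

Step 2: Greedily match left vertices, then look for augmenting paths:
  Match 1 -- 6
  Match 2 -- 5
  Match 3 -- 8
  Match 4 -- 7
  No augmenting path remains.

Step 3: Verify this is maximum:
  Matching size 4 = min(|L|, |R|) = min(4, 5), which is an upper bound, so this matching is maximum.

Maximum matching: {(1,6), (2,5), (3,8), (4,7)}
Size: 4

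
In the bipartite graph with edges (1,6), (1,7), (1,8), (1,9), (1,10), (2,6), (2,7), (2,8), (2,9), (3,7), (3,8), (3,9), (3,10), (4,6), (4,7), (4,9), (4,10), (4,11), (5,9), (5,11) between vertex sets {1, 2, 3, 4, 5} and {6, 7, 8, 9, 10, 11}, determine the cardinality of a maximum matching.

Step 1: List the neighbors of each left vertex:
  1: 6, 7, 8, 9, 10
  2: 6, 7, 8, 9
  3: 7, 8, 9, 10
  4: 6, 7, 9, 10, 11
  5: 9, 11

Step 2: Greedily match left vertices, then look for augmenting paths:
  Match 1 -- 6
  Match 2 -- 7
  Match 3 -- 8
  Match 4 -- 9
  Match 5 -- 11
  No augmenting path remains.

Step 3: Verify this is maximum:
  Matching size 5 = min(|L|, |R|) = min(5, 6), which is an upper bound, so this matching is maximum.

Maximum matching: {(1,6), (2,7), (3,8), (4,9), (5,11)}
Size: 5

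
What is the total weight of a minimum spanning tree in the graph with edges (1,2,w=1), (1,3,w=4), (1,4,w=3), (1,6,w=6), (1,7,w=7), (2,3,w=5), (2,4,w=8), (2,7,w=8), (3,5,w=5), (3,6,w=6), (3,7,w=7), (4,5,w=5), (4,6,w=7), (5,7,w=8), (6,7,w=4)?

Apply Kruskal's algorithm (sort edges by weight, add if no cycle):

Sorted edges by weight:
  (1,2) w=1
  (1,4) w=3
  (1,3) w=4
  (6,7) w=4
  (2,3) w=5
  (3,5) w=5
  (4,5) w=5
  (1,6) w=6
  (3,6) w=6
  (1,7) w=7
  (3,7) w=7
  (4,6) w=7
  (2,4) w=8
  (2,7) w=8
  (5,7) w=8

Add edge (1,2) w=1 -- no cycle. Running total: 1
Add edge (1,4) w=3 -- no cycle. Running total: 4
Add edge (1,3) w=4 -- no cycle. Running total: 8
Add edge (6,7) w=4 -- no cycle. Running total: 12
Skip edge (2,3) w=5 -- would create cycle
Add edge (3,5) w=5 -- no cycle. Running total: 17
Skip edge (4,5) w=5 -- would create cycle
Add edge (1,6) w=6 -- no cycle. Running total: 23

MST edges: (1,2,w=1), (1,4,w=3), (1,3,w=4), (6,7,w=4), (3,5,w=5), (1,6,w=6)
Total MST weight: 1 + 3 + 4 + 4 + 5 + 6 = 23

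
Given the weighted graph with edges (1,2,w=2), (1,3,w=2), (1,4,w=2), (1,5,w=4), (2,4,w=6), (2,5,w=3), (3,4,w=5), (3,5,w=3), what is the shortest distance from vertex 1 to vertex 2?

Step 1: Build adjacency list with weights:
  1: 2(w=2), 3(w=2), 4(w=2), 5(w=4)
  2: 1(w=2), 4(w=6), 5(w=3)
  3: 1(w=2), 4(w=5), 5(w=3)
  4: 1(w=2), 2(w=6), 3(w=5)
  5: 1(w=4), 2(w=3), 3(w=3)

Step 2: Apply Dijkstra's algorithm from vertex 1:
  Visit vertex 1 (distance=0)
    Update dist[2] = 2
    Update dist[3] = 2
    Update dist[4] = 2
    Update dist[5] = 4
  Visit vertex 2 (distance=2)

Step 3: Shortest path: 1 -> 2
Total weight: 2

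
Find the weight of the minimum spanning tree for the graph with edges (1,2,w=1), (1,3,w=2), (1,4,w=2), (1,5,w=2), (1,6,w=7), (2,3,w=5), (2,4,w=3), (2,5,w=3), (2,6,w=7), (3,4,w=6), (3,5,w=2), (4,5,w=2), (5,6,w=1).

Apply Kruskal's algorithm (sort edges by weight, add if no cycle):

Sorted edges by weight:
  (1,2) w=1
  (5,6) w=1
  (1,3) w=2
  (1,4) w=2
  (1,5) w=2
  (3,5) w=2
  (4,5) w=2
  (2,4) w=3
  (2,5) w=3
  (2,3) w=5
  (3,4) w=6
  (1,6) w=7
  (2,6) w=7

Add edge (1,2) w=1 -- no cycle. Running total: 1
Add edge (5,6) w=1 -- no cycle. Running total: 2
Add edge (1,3) w=2 -- no cycle. Running total: 4
Add edge (1,4) w=2 -- no cycle. Running total: 6
Add edge (1,5) w=2 -- no cycle. Running total: 8

MST edges: (1,2,w=1), (5,6,w=1), (1,3,w=2), (1,4,w=2), (1,5,w=2)
Total MST weight: 1 + 1 + 2 + 2 + 2 = 8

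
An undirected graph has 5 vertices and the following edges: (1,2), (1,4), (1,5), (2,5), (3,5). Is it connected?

Step 1: Build adjacency list from edges:
  1: 2, 4, 5
  2: 1, 5
  3: 5
  4: 1
  5: 1, 2, 3

Step 2: Run BFS/DFS from vertex 1:
  Visited: {1, 2, 4, 5, 3}
  Reached 5 of 5 vertices

Step 3: All 5 vertices reached from vertex 1, so the graph is connected.
Answer: Yes, the graph is connected.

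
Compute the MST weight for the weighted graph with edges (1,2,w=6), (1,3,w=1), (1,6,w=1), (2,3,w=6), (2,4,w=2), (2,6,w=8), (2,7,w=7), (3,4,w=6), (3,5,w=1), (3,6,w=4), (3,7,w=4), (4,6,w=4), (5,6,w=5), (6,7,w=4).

Apply Kruskal's algorithm (sort edges by weight, add if no cycle):

Sorted edges by weight:
  (1,6) w=1
  (1,3) w=1
  (3,5) w=1
  (2,4) w=2
  (3,6) w=4
  (3,7) w=4
  (4,6) w=4
  (6,7) w=4
  (5,6) w=5
  (1,2) w=6
  (2,3) w=6
  (3,4) w=6
  (2,7) w=7
  (2,6) w=8

Add edge (1,6) w=1 -- no cycle. Running total: 1
Add edge (1,3) w=1 -- no cycle. Running total: 2
Add edge (3,5) w=1 -- no cycle. Running total: 3
Add edge (2,4) w=2 -- no cycle. Running total: 5
Skip edge (3,6) w=4 -- would create cycle
Add edge (3,7) w=4 -- no cycle. Running total: 9
Add edge (4,6) w=4 -- no cycle. Running total: 13

MST edges: (1,6,w=1), (1,3,w=1), (3,5,w=1), (2,4,w=2), (3,7,w=4), (4,6,w=4)
Total MST weight: 1 + 1 + 1 + 2 + 4 + 4 = 13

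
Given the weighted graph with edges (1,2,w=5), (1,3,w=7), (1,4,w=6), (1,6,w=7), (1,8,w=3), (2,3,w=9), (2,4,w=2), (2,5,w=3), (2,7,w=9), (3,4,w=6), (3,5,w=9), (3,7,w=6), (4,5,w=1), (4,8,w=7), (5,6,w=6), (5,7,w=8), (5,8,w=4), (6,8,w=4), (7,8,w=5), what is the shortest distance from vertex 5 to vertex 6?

Step 1: Build adjacency list with weights:
  1: 2(w=5), 3(w=7), 4(w=6), 6(w=7), 8(w=3)
  2: 1(w=5), 3(w=9), 4(w=2), 5(w=3), 7(w=9)
  3: 1(w=7), 2(w=9), 4(w=6), 5(w=9), 7(w=6)
  4: 1(w=6), 2(w=2), 3(w=6), 5(w=1), 8(w=7)
  5: 2(w=3), 3(w=9), 4(w=1), 6(w=6), 7(w=8), 8(w=4)
  6: 1(w=7), 5(w=6), 8(w=4)
  7: 2(w=9), 3(w=6), 5(w=8), 8(w=5)
  8: 1(w=3), 4(w=7), 5(w=4), 6(w=4), 7(w=5)

Step 2: Apply Dijkstra's algorithm from vertex 5:
  Visit vertex 5 (distance=0)
    Update dist[2] = 3
    Update dist[3] = 9
    Update dist[4] = 1
    Update dist[6] = 6
    Update dist[7] = 8
    Update dist[8] = 4
  Visit vertex 4 (distance=1)
    Update dist[1] = 7
    Update dist[3] = 7
  Visit vertex 2 (distance=3)
  Visit vertex 8 (distance=4)
  Visit vertex 6 (distance=6)

Step 3: Shortest path: 5 -> 6
Total weight: 6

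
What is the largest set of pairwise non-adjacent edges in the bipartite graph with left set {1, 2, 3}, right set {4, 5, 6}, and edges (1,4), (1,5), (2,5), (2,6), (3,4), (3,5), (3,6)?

Step 1: List the neighbors of each left vertex:
  1: 4, 5
  2: 5, 6
  3: 4, 5, 6

Step 2: Greedily match left vertices, then look for augmenting paths:
  Match 1 -- 4
  Match 2 -- 5
  Match 3 -- 6
  No augmenting path remains.

Step 3: Verify this is maximum:
  Matching size 3 = min(|L|, |R|) = min(3, 3), which is an upper bound, so this matching is maximum.

Maximum matching: {(1,4), (2,5), (3,6)}
Size: 3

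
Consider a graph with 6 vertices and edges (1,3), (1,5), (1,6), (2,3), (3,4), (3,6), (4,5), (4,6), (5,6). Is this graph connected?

Step 1: Build adjacency list from edges:
  1: 3, 5, 6
  2: 3
  3: 1, 2, 4, 6
  4: 3, 5, 6
  5: 1, 4, 6
  6: 1, 3, 4, 5

Step 2: Run BFS/DFS from vertex 1:
  Visited: {1, 3, 5, 6, 2, 4}
  Reached 6 of 6 vertices

Step 3: All 6 vertices reached from vertex 1, so the graph is connected.
Answer: Yes, the graph is connected.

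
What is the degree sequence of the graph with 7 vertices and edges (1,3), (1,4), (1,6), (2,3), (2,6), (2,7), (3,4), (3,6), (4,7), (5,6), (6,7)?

Step 1: Count edges incident to each vertex:
  deg(1) = 3 (neighbors: 3, 4, 6)
  deg(2) = 3 (neighbors: 3, 6, 7)
  deg(3) = 4 (neighbors: 1, 2, 4, 6)
  deg(4) = 3 (neighbors: 1, 3, 7)
  deg(5) = 1 (neighbors: 6)
  deg(6) = 5 (neighbors: 1, 2, 3, 5, 7)
  deg(7) = 3 (neighbors: 2, 4, 6)

Step 2: Sort degrees in non-increasing order:
  Degrees: [3, 3, 4, 3, 1, 5, 3] -> sorted: [5, 4, 3, 3, 3, 3, 1]

Degree sequence: [5, 4, 3, 3, 3, 3, 1]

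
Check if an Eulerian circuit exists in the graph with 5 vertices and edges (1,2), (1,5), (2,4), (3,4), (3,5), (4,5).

Step 1: Find the degree of each vertex:
  deg(1) = 2
  deg(2) = 2
  deg(3) = 2
  deg(4) = 3
  deg(5) = 3

Step 2: Count vertices with odd degree:
  Odd-degree vertices: 4, 5 (2 total)

Step 3: Apply Euler's theorem:
  - Eulerian circuit exists iff graph is connected and all vertices have even degree
  - Eulerian path exists iff graph is connected and has 0 or 2 odd-degree vertices

Graph is connected with exactly 2 odd-degree vertices (4, 5).
Eulerian path exists (starting and ending at the odd-degree vertices), but no Eulerian circuit.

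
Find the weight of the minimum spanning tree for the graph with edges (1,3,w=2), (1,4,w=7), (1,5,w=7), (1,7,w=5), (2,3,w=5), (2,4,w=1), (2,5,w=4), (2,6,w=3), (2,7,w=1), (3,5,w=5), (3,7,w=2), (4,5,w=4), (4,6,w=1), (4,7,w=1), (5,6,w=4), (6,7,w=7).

Apply Kruskal's algorithm (sort edges by weight, add if no cycle):

Sorted edges by weight:
  (2,4) w=1
  (2,7) w=1
  (4,7) w=1
  (4,6) w=1
  (1,3) w=2
  (3,7) w=2
  (2,6) w=3
  (2,5) w=4
  (4,5) w=4
  (5,6) w=4
  (1,7) w=5
  (2,3) w=5
  (3,5) w=5
  (1,5) w=7
  (1,4) w=7
  (6,7) w=7

Add edge (2,4) w=1 -- no cycle. Running total: 1
Add edge (2,7) w=1 -- no cycle. Running total: 2
Skip edge (4,7) w=1 -- would create cycle
Add edge (4,6) w=1 -- no cycle. Running total: 3
Add edge (1,3) w=2 -- no cycle. Running total: 5
Add edge (3,7) w=2 -- no cycle. Running total: 7
Skip edge (2,6) w=3 -- would create cycle
Add edge (2,5) w=4 -- no cycle. Running total: 11

MST edges: (2,4,w=1), (2,7,w=1), (4,6,w=1), (1,3,w=2), (3,7,w=2), (2,5,w=4)
Total MST weight: 1 + 1 + 1 + 2 + 2 + 4 = 11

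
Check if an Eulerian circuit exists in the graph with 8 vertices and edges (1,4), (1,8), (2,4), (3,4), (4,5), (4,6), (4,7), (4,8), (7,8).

Step 1: Find the degree of each vertex:
  deg(1) = 2
  deg(2) = 1
  deg(3) = 1
  deg(4) = 7
  deg(5) = 1
  deg(6) = 1
  deg(7) = 2
  deg(8) = 3

Step 2: Count vertices with odd degree:
  Odd-degree vertices: 2, 3, 4, 5, 6, 8 (6 total)

Step 3: Apply Euler's theorem:
  - Eulerian circuit exists iff graph is connected and all vertices have even degree
  - Eulerian path exists iff graph is connected and has 0 or 2 odd-degree vertices

Graph has 6 odd-degree vertices (need 0 or 2).
Neither Eulerian path nor Eulerian circuit exists.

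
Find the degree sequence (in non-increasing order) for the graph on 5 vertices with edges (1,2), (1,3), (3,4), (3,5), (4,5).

Step 1: Count edges incident to each vertex:
  deg(1) = 2 (neighbors: 2, 3)
  deg(2) = 1 (neighbors: 1)
  deg(3) = 3 (neighbors: 1, 4, 5)
  deg(4) = 2 (neighbors: 3, 5)
  deg(5) = 2 (neighbors: 3, 4)

Step 2: Sort degrees in non-increasing order:
  Degrees: [2, 1, 3, 2, 2] -> sorted: [3, 2, 2, 2, 1]

Degree sequence: [3, 2, 2, 2, 1]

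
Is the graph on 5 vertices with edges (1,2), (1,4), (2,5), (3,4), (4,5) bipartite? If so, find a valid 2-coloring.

Step 1: Attempt 2-coloring using BFS:
  Start at vertex 1, assign color 0
  Color vertex 2 with color 1 (neighbor of 1)
  Color vertex 4 with color 1 (neighbor of 1)
  Color vertex 5 with color 0 (neighbor of 2)
  Color vertex 3 with color 0 (neighbor of 4)

Step 2: 2-coloring succeeded. No conflicts found.
  Set A (color 0): {1, 3, 5}
  Set B (color 1): {2, 4}

The graph is bipartite with partition {1, 3, 5}, {2, 4}.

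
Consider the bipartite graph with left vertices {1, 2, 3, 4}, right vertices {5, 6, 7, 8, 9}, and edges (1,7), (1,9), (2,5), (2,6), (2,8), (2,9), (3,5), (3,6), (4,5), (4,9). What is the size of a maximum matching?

Step 1: List the neighbors of each left vertex:
  1: 7, 9
  2: 5, 6, 8, 9
  3: 5, 6
  4: 5, 9

Step 2: Greedily match left vertices, then look for augmenting paths:
  Match 1 -- 7
  Match 2 -- 5
  Match 3 -- 6
  Match 4 -- 9
  No augmenting path remains.

Step 3: Verify this is maximum:
  Matching size 4 = min(|L|, |R|) = min(4, 5), which is an upper bound, so this matching is maximum.

Maximum matching: {(1,7), (2,5), (3,6), (4,9)}
Size: 4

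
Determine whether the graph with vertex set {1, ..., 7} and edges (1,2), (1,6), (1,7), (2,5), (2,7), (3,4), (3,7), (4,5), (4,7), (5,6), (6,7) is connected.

Step 1: Build adjacency list from edges:
  1: 2, 6, 7
  2: 1, 5, 7
  3: 4, 7
  4: 3, 5, 7
  5: 2, 4, 6
  6: 1, 5, 7
  7: 1, 2, 3, 4, 6

Step 2: Run BFS/DFS from vertex 1:
  Visited: {1, 2, 6, 7, 5, 3, 4}
  Reached 7 of 7 vertices

Step 3: All 7 vertices reached from vertex 1, so the graph is connected.
Answer: Yes, the graph is connected.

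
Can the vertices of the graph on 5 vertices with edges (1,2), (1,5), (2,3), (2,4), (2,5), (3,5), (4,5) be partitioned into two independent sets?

Step 1: Attempt 2-coloring using BFS:
  Start at vertex 1, assign color 0
  Color vertex 2 with color 1 (neighbor of 1)
  Color vertex 5 with color 1 (neighbor of 1)
  Color vertex 3 with color 0 (neighbor of 2)
  Color vertex 4 with color 0 (neighbor of 2)

Step 2: Conflict found! Vertices 2 and 5 are adjacent but have the same color.
This means the graph contains an odd cycle.

The graph is NOT bipartite.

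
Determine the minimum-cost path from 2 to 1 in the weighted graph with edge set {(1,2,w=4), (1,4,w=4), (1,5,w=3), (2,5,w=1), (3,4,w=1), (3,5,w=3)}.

Step 1: Build adjacency list with weights:
  1: 2(w=4), 4(w=4), 5(w=3)
  2: 1(w=4), 5(w=1)
  3: 4(w=1), 5(w=3)
  4: 1(w=4), 3(w=1)
  5: 1(w=3), 2(w=1), 3(w=3)

Step 2: Apply Dijkstra's algorithm from vertex 2:
  Visit vertex 2 (distance=0)
    Update dist[1] = 4
    Update dist[5] = 1
  Visit vertex 5 (distance=1)
    Update dist[3] = 4
  Visit vertex 1 (distance=4)
    Update dist[4] = 8

Step 3: Shortest path: 2 -> 1
Total weight: 4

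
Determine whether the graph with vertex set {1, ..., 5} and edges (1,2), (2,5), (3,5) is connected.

Step 1: Build adjacency list from edges:
  1: 2
  2: 1, 5
  3: 5
  4: (none)
  5: 2, 3

Step 2: Run BFS/DFS from vertex 1:
  Visited: {1, 2, 5, 3}
  Reached 4 of 5 vertices

Step 3: Only 4 of 5 vertices reached. Graph is disconnected.
Connected components: {1, 2, 3, 5}, {4}
Answer: No, the graph is not connected (2 components).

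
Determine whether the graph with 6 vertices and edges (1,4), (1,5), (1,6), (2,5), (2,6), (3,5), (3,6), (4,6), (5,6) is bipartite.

Step 1: Attempt 2-coloring using BFS:
  Start at vertex 1, assign color 0
  Color vertex 4 with color 1 (neighbor of 1)
  Color vertex 5 with color 1 (neighbor of 1)
  Color vertex 6 with color 1 (neighbor of 1)

Step 2: Conflict found! Vertices 4 and 6 are adjacent but have the same color.
This means the graph contains an odd cycle.

The graph is NOT bipartite.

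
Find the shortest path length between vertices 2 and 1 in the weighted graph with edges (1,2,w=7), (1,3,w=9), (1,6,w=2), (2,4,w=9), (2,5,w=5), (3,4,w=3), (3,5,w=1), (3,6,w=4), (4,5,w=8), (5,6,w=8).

Step 1: Build adjacency list with weights:
  1: 2(w=7), 3(w=9), 6(w=2)
  2: 1(w=7), 4(w=9), 5(w=5)
  3: 1(w=9), 4(w=3), 5(w=1), 6(w=4)
  4: 2(w=9), 3(w=3), 5(w=8)
  5: 2(w=5), 3(w=1), 4(w=8), 6(w=8)
  6: 1(w=2), 3(w=4), 5(w=8)

Step 2: Apply Dijkstra's algorithm from vertex 2:
  Visit vertex 2 (distance=0)
    Update dist[1] = 7
    Update dist[4] = 9
    Update dist[5] = 5
  Visit vertex 5 (distance=5)
    Update dist[3] = 6
    Update dist[6] = 13
  Visit vertex 3 (distance=6)
    Update dist[6] = 10
  Visit vertex 1 (distance=7)
    Update dist[6] = 9

Step 3: Shortest path: 2 -> 1
Total weight: 7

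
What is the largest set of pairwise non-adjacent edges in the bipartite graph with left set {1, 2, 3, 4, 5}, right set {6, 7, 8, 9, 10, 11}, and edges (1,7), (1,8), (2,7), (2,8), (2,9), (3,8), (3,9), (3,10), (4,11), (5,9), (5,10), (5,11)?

Step 1: List the neighbors of each left vertex:
  1: 7, 8
  2: 7, 8, 9
  3: 8, 9, 10
  4: 11
  5: 9, 10, 11

Step 2: Greedily match left vertices, then look for augmenting paths:
  Match 1 -- 7
  Match 2 -- 8
  Match 3 -- 9
  Match 4 -- 11
  Match 5 -- 10
  No augmenting path remains.

Step 3: Verify this is maximum:
  Matching size 5 = min(|L|, |R|) = min(5, 6), which is an upper bound, so this matching is maximum.

Maximum matching: {(1,7), (2,8), (3,9), (4,11), (5,10)}
Size: 5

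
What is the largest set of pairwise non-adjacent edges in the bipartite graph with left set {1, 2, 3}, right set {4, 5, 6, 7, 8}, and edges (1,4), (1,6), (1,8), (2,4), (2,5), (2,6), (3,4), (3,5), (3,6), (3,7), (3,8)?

Step 1: List the neighbors of each left vertex:
  1: 4, 6, 8
  2: 4, 5, 6
  3: 4, 5, 6, 7, 8

Step 2: Greedily match left vertices, then look for augmenting paths:
  Match 1 -- 4
  Match 2 -- 5
  Match 3 -- 6
  No augmenting path remains.

Step 3: Verify this is maximum:
  Matching size 3 = min(|L|, |R|) = min(3, 5), which is an upper bound, so this matching is maximum.

Maximum matching: {(1,4), (2,5), (3,6)}
Size: 3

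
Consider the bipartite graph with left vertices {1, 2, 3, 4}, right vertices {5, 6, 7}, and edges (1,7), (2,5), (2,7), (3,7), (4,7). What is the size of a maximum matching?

Step 1: List the neighbors of each left vertex:
  1: 7
  2: 5, 7
  3: 7
  4: 7

Step 2: Greedily match left vertices, then look for augmenting paths:
  Match 1 -- 7
  Match 2 -- 5
  No augmenting path remains.

Step 3: Verify this is maximum:
  Matching has size 2. The vertex set {2, 7} covers every edge and has size 2; any matching has at most one edge per cover vertex, so 2 is maximum (König's theorem).

Maximum matching: {(1,7), (2,5)}
Size: 2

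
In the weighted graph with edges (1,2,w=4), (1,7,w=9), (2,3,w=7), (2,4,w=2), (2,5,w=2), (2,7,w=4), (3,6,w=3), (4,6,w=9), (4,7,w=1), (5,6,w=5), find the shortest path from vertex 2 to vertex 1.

Step 1: Build adjacency list with weights:
  1: 2(w=4), 7(w=9)
  2: 1(w=4), 3(w=7), 4(w=2), 5(w=2), 7(w=4)
  3: 2(w=7), 6(w=3)
  4: 2(w=2), 6(w=9), 7(w=1)
  5: 2(w=2), 6(w=5)
  6: 3(w=3), 4(w=9), 5(w=5)
  7: 1(w=9), 2(w=4), 4(w=1)

Step 2: Apply Dijkstra's algorithm from vertex 2:
  Visit vertex 2 (distance=0)
    Update dist[1] = 4
    Update dist[3] = 7
    Update dist[4] = 2
    Update dist[5] = 2
    Update dist[7] = 4
  Visit vertex 4 (distance=2)
    Update dist[6] = 11
    Update dist[7] = 3
  Visit vertex 5 (distance=2)
    Update dist[6] = 7
  Visit vertex 7 (distance=3)
  Visit vertex 1 (distance=4)

Step 3: Shortest path: 2 -> 1
Total weight: 4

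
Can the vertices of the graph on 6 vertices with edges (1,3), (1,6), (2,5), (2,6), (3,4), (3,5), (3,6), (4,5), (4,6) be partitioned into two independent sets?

Step 1: Attempt 2-coloring using BFS:
  Start at vertex 1, assign color 0
  Color vertex 3 with color 1 (neighbor of 1)
  Color vertex 6 with color 1 (neighbor of 1)
  Color vertex 4 with color 0 (neighbor of 3)
  Color vertex 5 with color 0 (neighbor of 3)

Step 2: Conflict found! Vertices 3 and 6 are adjacent but have the same color.
This means the graph contains an odd cycle.

The graph is NOT bipartite.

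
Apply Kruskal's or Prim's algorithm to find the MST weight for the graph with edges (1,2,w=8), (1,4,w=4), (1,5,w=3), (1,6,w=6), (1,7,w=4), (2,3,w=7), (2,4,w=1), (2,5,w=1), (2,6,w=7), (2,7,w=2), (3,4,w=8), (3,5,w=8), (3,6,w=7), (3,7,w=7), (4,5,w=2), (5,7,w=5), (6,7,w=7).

Apply Kruskal's algorithm (sort edges by weight, add if no cycle):

Sorted edges by weight:
  (2,4) w=1
  (2,5) w=1
  (2,7) w=2
  (4,5) w=2
  (1,5) w=3
  (1,4) w=4
  (1,7) w=4
  (5,7) w=5
  (1,6) w=6
  (2,3) w=7
  (2,6) w=7
  (3,6) w=7
  (3,7) w=7
  (6,7) w=7
  (1,2) w=8
  (3,4) w=8
  (3,5) w=8

Add edge (2,4) w=1 -- no cycle. Running total: 1
Add edge (2,5) w=1 -- no cycle. Running total: 2
Add edge (2,7) w=2 -- no cycle. Running total: 4
Skip edge (4,5) w=2 -- would create cycle
Add edge (1,5) w=3 -- no cycle. Running total: 7
Skip edge (1,4) w=4 -- would create cycle
Skip edge (1,7) w=4 -- would create cycle
Skip edge (5,7) w=5 -- would create cycle
Add edge (1,6) w=6 -- no cycle. Running total: 13
Add edge (2,3) w=7 -- no cycle. Running total: 20

MST edges: (2,4,w=1), (2,5,w=1), (2,7,w=2), (1,5,w=3), (1,6,w=6), (2,3,w=7)
Total MST weight: 1 + 1 + 2 + 3 + 6 + 7 = 20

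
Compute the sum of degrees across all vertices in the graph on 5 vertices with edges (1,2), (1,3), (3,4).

Step 1: Count edges incident to each vertex:
  deg(1) = 2 (neighbors: 2, 3)
  deg(2) = 1 (neighbors: 1)
  deg(3) = 2 (neighbors: 1, 4)
  deg(4) = 1 (neighbors: 3)
  deg(5) = 0 (neighbors: none)

Step 2: Sum all degrees:
  2 + 1 + 2 + 1 + 0 = 6

Verification: sum of degrees = 2 * |E| = 2 * 3 = 6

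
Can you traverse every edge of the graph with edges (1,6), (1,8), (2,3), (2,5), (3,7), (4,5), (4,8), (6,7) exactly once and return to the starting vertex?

Step 1: Find the degree of each vertex:
  deg(1) = 2
  deg(2) = 2
  deg(3) = 2
  deg(4) = 2
  deg(5) = 2
  deg(6) = 2
  deg(7) = 2
  deg(8) = 2

Step 2: Count vertices with odd degree:
  All vertices have even degree (0 odd-degree vertices)

Step 3: Apply Euler's theorem:
  - Eulerian circuit exists iff graph is connected and all vertices have even degree
  - Eulerian path exists iff graph is connected and has 0 or 2 odd-degree vertices

Graph is connected with 0 odd-degree vertices.
Both Eulerian circuit and Eulerian path exist.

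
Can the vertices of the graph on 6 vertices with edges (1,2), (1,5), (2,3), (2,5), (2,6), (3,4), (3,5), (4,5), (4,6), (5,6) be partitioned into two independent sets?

Step 1: Attempt 2-coloring using BFS:
  Start at vertex 1, assign color 0
  Color vertex 2 with color 1 (neighbor of 1)
  Color vertex 5 with color 1 (neighbor of 1)
  Color vertex 3 with color 0 (neighbor of 2)

Step 2: Conflict found! Vertices 2 and 5 are adjacent but have the same color.
This means the graph contains an odd cycle.

The graph is NOT bipartite.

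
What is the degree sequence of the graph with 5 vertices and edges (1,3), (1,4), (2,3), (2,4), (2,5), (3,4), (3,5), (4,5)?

Step 1: Count edges incident to each vertex:
  deg(1) = 2 (neighbors: 3, 4)
  deg(2) = 3 (neighbors: 3, 4, 5)
  deg(3) = 4 (neighbors: 1, 2, 4, 5)
  deg(4) = 4 (neighbors: 1, 2, 3, 5)
  deg(5) = 3 (neighbors: 2, 3, 4)

Step 2: Sort degrees in non-increasing order:
  Degrees: [2, 3, 4, 4, 3] -> sorted: [4, 4, 3, 3, 2]

Degree sequence: [4, 4, 3, 3, 2]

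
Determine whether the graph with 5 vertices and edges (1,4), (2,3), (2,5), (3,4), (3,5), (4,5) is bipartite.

Step 1: Attempt 2-coloring using BFS:
  Start at vertex 1, assign color 0
  Color vertex 4 with color 1 (neighbor of 1)
  Color vertex 3 with color 0 (neighbor of 4)
  Color vertex 5 with color 0 (neighbor of 4)
  Color vertex 2 with color 1 (neighbor of 3)

Step 2: Conflict found! Vertices 3 and 5 are adjacent but have the same color.
This means the graph contains an odd cycle.

The graph is NOT bipartite.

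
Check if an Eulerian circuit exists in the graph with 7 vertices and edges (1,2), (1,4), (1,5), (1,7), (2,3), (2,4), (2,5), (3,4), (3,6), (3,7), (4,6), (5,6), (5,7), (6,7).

Step 1: Find the degree of each vertex:
  deg(1) = 4
  deg(2) = 4
  deg(3) = 4
  deg(4) = 4
  deg(5) = 4
  deg(6) = 4
  deg(7) = 4

Step 2: Count vertices with odd degree:
  All vertices have even degree (0 odd-degree vertices)

Step 3: Apply Euler's theorem:
  - Eulerian circuit exists iff graph is connected and all vertices have even degree
  - Eulerian path exists iff graph is connected and has 0 or 2 odd-degree vertices

Graph is connected with 0 odd-degree vertices.
Both Eulerian circuit and Eulerian path exist.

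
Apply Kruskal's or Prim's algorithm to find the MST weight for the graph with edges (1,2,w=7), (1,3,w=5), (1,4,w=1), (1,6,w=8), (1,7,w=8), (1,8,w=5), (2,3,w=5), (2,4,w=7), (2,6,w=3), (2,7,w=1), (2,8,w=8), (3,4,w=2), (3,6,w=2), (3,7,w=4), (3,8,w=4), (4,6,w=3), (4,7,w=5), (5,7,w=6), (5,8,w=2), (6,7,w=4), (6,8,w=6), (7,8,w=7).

Apply Kruskal's algorithm (sort edges by weight, add if no cycle):

Sorted edges by weight:
  (1,4) w=1
  (2,7) w=1
  (3,4) w=2
  (3,6) w=2
  (5,8) w=2
  (2,6) w=3
  (4,6) w=3
  (3,7) w=4
  (3,8) w=4
  (6,7) w=4
  (1,3) w=5
  (1,8) w=5
  (2,3) w=5
  (4,7) w=5
  (5,7) w=6
  (6,8) w=6
  (1,2) w=7
  (2,4) w=7
  (7,8) w=7
  (1,6) w=8
  (1,7) w=8
  (2,8) w=8

Add edge (1,4) w=1 -- no cycle. Running total: 1
Add edge (2,7) w=1 -- no cycle. Running total: 2
Add edge (3,4) w=2 -- no cycle. Running total: 4
Add edge (3,6) w=2 -- no cycle. Running total: 6
Add edge (5,8) w=2 -- no cycle. Running total: 8
Add edge (2,6) w=3 -- no cycle. Running total: 11
Skip edge (4,6) w=3 -- would create cycle
Skip edge (3,7) w=4 -- would create cycle
Add edge (3,8) w=4 -- no cycle. Running total: 15

MST edges: (1,4,w=1), (2,7,w=1), (3,4,w=2), (3,6,w=2), (5,8,w=2), (2,6,w=3), (3,8,w=4)
Total MST weight: 1 + 1 + 2 + 2 + 2 + 3 + 4 = 15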